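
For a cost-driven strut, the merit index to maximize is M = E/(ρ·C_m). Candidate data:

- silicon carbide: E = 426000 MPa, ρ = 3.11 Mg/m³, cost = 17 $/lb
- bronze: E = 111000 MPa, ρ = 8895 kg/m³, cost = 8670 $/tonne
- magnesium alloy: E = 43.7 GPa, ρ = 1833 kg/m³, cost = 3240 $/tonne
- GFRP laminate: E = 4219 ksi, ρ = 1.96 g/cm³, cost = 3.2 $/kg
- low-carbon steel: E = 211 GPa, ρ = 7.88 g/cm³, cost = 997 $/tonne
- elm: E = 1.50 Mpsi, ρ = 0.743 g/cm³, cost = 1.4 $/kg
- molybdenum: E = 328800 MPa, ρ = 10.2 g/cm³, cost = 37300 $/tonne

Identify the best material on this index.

Convert each candidate to consistent units, then evaluate M:
  silicon carbide: E = 426.0 GPa, ρ = 3110 kg/m³, cost = 37.48 $/kg
  bronze: E = 111.0 GPa, ρ = 8895 kg/m³, cost = 8.670 $/kg
  magnesium alloy: E = 43.70 GPa, ρ = 1833 kg/m³, cost = 3.240 $/kg
  GFRP laminate: E = 29.09 GPa, ρ = 1960 kg/m³, cost = 3.200 $/kg
  low-carbon steel: E = 211.0 GPa, ρ = 7880 kg/m³, cost = 0.9970 $/kg
  elm: E = 10.34 GPa, ρ = 743.0 kg/m³, cost = 1.400 $/kg
  molybdenum: E = 328.8 GPa, ρ = 10200 kg/m³, cost = 37.30 $/kg
  low-carbon steel: M = 26.9 MN·m per $
  elm: M = 9.94 MN·m per $
  magnesium alloy: M = 7.36 MN·m per $
  GFRP laminate: M = 4.64 MN·m per $
  silicon carbide: M = 3.65 MN·m per $
  bronze: M = 1.44 MN·m per $
  molybdenum: M = 0.864 MN·m per $
The maximum is for low-carbon steel.

low-carbon steel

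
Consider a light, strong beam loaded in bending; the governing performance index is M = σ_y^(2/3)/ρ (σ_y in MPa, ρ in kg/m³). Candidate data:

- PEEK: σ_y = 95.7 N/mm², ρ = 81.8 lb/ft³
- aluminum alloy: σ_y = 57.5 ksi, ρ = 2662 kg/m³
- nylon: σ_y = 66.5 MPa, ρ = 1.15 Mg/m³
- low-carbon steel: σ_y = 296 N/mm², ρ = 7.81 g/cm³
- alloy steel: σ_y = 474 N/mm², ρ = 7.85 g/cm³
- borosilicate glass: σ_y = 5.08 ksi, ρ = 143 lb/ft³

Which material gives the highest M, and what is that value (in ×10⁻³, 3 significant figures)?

aluminum alloy, M = 20.3×10⁻³

After converting to SI:
  PEEK: σ_y = 95.70 MPa, ρ = 1310 kg/m³
  aluminum alloy: σ_y = 396.4 MPa, ρ = 2662 kg/m³
  nylon: σ_y = 66.50 MPa, ρ = 1150 kg/m³
  low-carbon steel: σ_y = 296.0 MPa, ρ = 7810 kg/m³
  alloy steel: σ_y = 474.0 MPa, ρ = 7850 kg/m³
  borosilicate glass: σ_y = 35.03 MPa, ρ = 2291 kg/m³
  aluminum alloy: M = 20.3×10⁻³
  PEEK: M = 16.0×10⁻³
  nylon: M = 14.3×10⁻³
  alloy steel: M = 7.74×10⁻³
  low-carbon steel: M = 5.69×10⁻³
  borosilicate glass: M = 4.67×10⁻³
The maximum is for aluminum alloy.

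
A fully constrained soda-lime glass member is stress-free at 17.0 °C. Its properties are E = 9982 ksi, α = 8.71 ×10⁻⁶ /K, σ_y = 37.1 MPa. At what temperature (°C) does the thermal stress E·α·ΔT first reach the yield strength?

78.9 °C

E = 9982 ksi = 68.82 GPa.
E·α·ΔT = 37.10 MPa ⇒ ΔT = 37.10 / (68.82×10³ × 8.71×10⁻⁶) = 61.89 K.
T = 17.0 + 61.89 = 78.89 °C.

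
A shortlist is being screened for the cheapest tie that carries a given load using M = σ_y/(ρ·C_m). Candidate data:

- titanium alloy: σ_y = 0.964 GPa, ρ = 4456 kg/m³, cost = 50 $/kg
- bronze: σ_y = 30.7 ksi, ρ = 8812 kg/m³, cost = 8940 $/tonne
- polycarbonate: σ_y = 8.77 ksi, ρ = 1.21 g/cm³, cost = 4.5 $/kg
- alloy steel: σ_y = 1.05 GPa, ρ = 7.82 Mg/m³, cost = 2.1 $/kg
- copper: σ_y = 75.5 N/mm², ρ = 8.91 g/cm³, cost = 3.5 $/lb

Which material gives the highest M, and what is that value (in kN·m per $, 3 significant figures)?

Normalizing units and computing the index:
  titanium alloy: σ_y = 964.0 MPa, ρ = 4456 kg/m³, cost = 50.00 $/kg
  bronze: σ_y = 211.7 MPa, ρ = 8812 kg/m³, cost = 8.940 $/kg
  polycarbonate: σ_y = 60.47 MPa, ρ = 1210 kg/m³, cost = 4.500 $/kg
  alloy steel: σ_y = 1050 MPa, ρ = 7820 kg/m³, cost = 2.100 $/kg
  copper: σ_y = 75.50 MPa, ρ = 8910 kg/m³, cost = 7.716 $/kg
  alloy steel: M = 63.9 kN·m per $
  polycarbonate: M = 11.1 kN·m per $
  titanium alloy: M = 4.33 kN·m per $
  bronze: M = 2.69 kN·m per $
  copper: M = 1.10 kN·m per $
The maximum is for alloy steel.

alloy steel, M = 63.9 kN·m per $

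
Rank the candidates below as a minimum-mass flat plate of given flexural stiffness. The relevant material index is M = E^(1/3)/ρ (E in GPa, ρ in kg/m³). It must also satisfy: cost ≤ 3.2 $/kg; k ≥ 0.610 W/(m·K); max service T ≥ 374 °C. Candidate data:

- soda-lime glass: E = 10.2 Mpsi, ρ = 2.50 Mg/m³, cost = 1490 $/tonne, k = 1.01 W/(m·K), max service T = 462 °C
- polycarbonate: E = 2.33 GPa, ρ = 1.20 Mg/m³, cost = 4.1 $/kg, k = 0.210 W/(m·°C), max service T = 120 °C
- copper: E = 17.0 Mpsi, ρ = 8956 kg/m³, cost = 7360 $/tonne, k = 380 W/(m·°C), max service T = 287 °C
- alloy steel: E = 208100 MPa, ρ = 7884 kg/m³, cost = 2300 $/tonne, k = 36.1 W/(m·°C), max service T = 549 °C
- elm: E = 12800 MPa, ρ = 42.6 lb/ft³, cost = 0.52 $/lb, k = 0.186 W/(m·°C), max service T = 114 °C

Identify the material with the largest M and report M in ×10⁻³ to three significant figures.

soda-lime glass, M = 1.65×10⁻³

Screen on constraints: cost ≤ 3.2 $/kg; k ≥ 0.610 W/(m·K); max service T ≥ 374 °C. Survivors: soda-lime glass, alloy steel.
After converting to SI:
  soda-lime glass: E = 70.33 GPa, ρ = 2500 kg/m³
  alloy steel: E = 208.1 GPa, ρ = 7884 kg/m³
  soda-lime glass: M = 1.65×10⁻³
  alloy steel: M = 0.752×10⁻³
Soda-lime glass has the largest M.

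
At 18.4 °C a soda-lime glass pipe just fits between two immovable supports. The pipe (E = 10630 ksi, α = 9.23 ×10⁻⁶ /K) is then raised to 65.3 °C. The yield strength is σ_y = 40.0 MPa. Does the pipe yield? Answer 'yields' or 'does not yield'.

E = 10630 ksi = 73.29 GPa.
ΔT = 46.90 K. Constrained thermal stress σ = E·α·ΔT = 73.29×10³ MPa × 9.23×10⁻⁶ × 46.90 = 31.7 MPa (compressive).
Compare to σ_y = 40.0 MPa: σ < σ_y, so it does not yield.

does not yield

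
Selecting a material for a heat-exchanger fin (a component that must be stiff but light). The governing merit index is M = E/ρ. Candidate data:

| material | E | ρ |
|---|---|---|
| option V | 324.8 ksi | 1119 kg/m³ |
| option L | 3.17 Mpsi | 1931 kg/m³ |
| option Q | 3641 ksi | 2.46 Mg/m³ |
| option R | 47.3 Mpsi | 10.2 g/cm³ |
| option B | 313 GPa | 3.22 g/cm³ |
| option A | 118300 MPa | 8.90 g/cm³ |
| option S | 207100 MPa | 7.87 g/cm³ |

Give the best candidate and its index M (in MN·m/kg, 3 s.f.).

After converting to SI:
  option V: E = 2.239 GPa, ρ = 1119 kg/m³
  option L: E = 21.86 GPa, ρ = 1931 kg/m³
  option Q: E = 25.10 GPa, ρ = 2460 kg/m³
  option R: E = 326.1 GPa, ρ = 10200 kg/m³
  option B: E = 313.0 GPa, ρ = 3220 kg/m³
  option A: E = 118.3 GPa, ρ = 8900 kg/m³
  option S: E = 207.1 GPa, ρ = 7870 kg/m³
  option B: M = 97.2 MN·m/kg
  option R: M = 32.0 MN·m/kg
  option S: M = 26.3 MN·m/kg
  option A: M = 13.3 MN·m/kg
  option L: M = 11.3 MN·m/kg
  option Q: M = 10.2 MN·m/kg
  option V: M = 2.00 MN·m/kg
Option B has the largest M.

option B, M = 97.2 MN·m/kg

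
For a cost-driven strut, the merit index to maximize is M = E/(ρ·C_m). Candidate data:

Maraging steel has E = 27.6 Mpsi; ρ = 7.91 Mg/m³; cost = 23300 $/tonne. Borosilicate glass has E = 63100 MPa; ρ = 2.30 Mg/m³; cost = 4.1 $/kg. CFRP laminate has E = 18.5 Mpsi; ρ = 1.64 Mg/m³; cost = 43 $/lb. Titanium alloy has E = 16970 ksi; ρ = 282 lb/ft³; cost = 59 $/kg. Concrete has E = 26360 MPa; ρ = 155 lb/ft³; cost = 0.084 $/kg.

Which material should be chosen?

Normalizing units and computing the index:
  maraging steel: E = 190.3 GPa, ρ = 7910 kg/m³, cost = 23.30 $/kg
  borosilicate glass: E = 63.10 GPa, ρ = 2300 kg/m³, cost = 4.100 $/kg
  CFRP laminate: E = 127.6 GPa, ρ = 1640 kg/m³, cost = 94.80 $/kg
  titanium alloy: E = 117.0 GPa, ρ = 4517 kg/m³, cost = 59.00 $/kg
  concrete: E = 26.36 GPa, ρ = 2483 kg/m³, cost = 0.08400 $/kg
  concrete: M = 126 MN·m per $
  borosilicate glass: M = 6.69 MN·m per $
  maraging steel: M = 1.03 MN·m per $
  CFRP laminate: M = 0.820 MN·m per $
  titanium alloy: M = 0.439 MN·m per $
Concrete has the largest M.

concrete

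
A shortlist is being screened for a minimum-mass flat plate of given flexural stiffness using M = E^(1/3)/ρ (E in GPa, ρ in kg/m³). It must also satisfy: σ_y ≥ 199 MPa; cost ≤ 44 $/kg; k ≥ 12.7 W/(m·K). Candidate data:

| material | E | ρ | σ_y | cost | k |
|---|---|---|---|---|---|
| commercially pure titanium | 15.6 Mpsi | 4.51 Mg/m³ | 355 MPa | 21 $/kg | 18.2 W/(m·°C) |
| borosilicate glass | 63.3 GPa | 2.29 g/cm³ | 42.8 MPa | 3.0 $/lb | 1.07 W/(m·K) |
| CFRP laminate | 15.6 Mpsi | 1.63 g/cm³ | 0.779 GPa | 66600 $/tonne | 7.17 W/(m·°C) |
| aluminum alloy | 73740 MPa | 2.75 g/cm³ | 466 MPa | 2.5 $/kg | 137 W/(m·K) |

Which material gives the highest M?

Screen on constraints: σ_y ≥ 199 MPa; cost ≤ 44 $/kg; k ≥ 12.7 W/(m·K). Survivors: commercially pure titanium, aluminum alloy.
After converting to SI:
  commercially pure titanium: E = 107.6 GPa, ρ = 4510 kg/m³
  aluminum alloy: E = 73.74 GPa, ρ = 2750 kg/m³
  aluminum alloy: M = 1.52×10⁻³
  commercially pure titanium: M = 1.05×10⁻³
Highest index: aluminum alloy.

aluminum alloy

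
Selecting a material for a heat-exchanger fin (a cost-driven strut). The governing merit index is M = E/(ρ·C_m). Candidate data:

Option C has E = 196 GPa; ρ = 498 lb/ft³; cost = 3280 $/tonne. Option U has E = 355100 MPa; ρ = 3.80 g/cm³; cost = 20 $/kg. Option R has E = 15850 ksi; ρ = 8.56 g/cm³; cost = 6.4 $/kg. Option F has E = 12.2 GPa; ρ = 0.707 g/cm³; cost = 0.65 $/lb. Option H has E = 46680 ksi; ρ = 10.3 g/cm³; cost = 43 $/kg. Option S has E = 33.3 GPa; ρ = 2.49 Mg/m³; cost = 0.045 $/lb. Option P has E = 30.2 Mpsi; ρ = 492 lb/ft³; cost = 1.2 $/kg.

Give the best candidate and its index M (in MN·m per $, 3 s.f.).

Putting every candidate on a common basis:
  option C: E = 196.0 GPa, ρ = 7977 kg/m³, cost = 3.280 $/kg
  option U: E = 355.1 GPa, ρ = 3800 kg/m³, cost = 20.00 $/kg
  option R: E = 109.3 GPa, ρ = 8560 kg/m³, cost = 6.400 $/kg
  option F: E = 12.20 GPa, ρ = 707.0 kg/m³, cost = 1.433 $/kg
  option H: E = 321.8 GPa, ρ = 10300 kg/m³, cost = 43.00 $/kg
  option S: E = 33.30 GPa, ρ = 2490 kg/m³, cost = 0.09921 $/kg
  option P: E = 208.2 GPa, ρ = 7881 kg/m³, cost = 1.200 $/kg
  option S: M = 135 MN·m per $
  option P: M = 22.0 MN·m per $
  option F: M = 12.0 MN·m per $
  option C: M = 7.49 MN·m per $
  option U: M = 4.67 MN·m per $
  option R: M = 1.99 MN·m per $
  option H: M = 0.727 MN·m per $
The maximum is for option S.

option S, M = 135 MN·m per $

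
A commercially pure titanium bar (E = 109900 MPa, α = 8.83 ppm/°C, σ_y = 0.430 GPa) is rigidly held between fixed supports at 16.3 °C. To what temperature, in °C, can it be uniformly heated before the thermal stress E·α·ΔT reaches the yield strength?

E = 109900 MPa = 109.9 GPa.
σ_y = 0.430 GPa = 430.0 MPa.
E·α·ΔT = 430.0 MPa ⇒ ΔT = 430.0 / (109.9×10³ × 8.83×10⁻⁶) = 443.1 K.
T = 16.3 + 443.1 = 459.4 °C.

459 °C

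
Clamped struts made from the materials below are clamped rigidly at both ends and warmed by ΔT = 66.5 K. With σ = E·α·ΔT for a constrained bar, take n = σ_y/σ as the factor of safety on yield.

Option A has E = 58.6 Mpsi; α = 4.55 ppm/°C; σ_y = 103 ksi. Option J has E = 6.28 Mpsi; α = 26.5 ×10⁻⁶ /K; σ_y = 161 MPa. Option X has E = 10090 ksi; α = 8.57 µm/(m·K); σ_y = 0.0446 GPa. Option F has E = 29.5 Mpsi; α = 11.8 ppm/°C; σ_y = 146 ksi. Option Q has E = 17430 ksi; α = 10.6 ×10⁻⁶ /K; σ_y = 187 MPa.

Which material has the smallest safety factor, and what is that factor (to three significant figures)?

option X, n = 1.12

With everything in SI (GPa, ×10⁻⁶/K, MPa):
  option A: E = 404.0, α = 4.55, σ_y = 710.2 → σ = 122 MPa, n = 5.81
  option J: E = 43.30, α = 26.5, σ_y = 161.0 → σ = 76.3 MPa, n = 2.11
  option X: E = 69.57, α = 8.57, σ_y = 44.60 → σ = 39.6 MPa, n = 1.12
  option F: E = 203.4, α = 11.8, σ_y = 1007 → σ = 160 MPa, n = 6.31
  option Q: E = 120.2, α = 10.6, σ_y = 187.0 → σ = 84.7 MPa, n = 2.21
Smallest n: option X with n = 1.12.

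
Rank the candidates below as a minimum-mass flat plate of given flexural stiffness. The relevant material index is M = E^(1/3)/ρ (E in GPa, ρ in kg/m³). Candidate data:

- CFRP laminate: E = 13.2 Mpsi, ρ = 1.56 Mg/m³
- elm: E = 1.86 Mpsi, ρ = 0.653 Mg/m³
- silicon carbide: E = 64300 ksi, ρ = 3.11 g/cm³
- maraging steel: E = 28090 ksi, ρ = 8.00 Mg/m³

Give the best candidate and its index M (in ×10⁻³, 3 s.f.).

elm, M = 3.58×10⁻³

Normalizing units and computing the index:
  CFRP laminate: E = 91.01 GPa, ρ = 1560 kg/m³
  elm: E = 12.82 GPa, ρ = 653.0 kg/m³
  silicon carbide: E = 443.3 GPa, ρ = 3110 kg/m³
  maraging steel: E = 193.7 GPa, ρ = 8000 kg/m³
  elm: M = 3.58×10⁻³
  CFRP laminate: M = 2.88×10⁻³
  silicon carbide: M = 2.45×10⁻³
  maraging steel: M = 0.723×10⁻³
The maximum is for elm.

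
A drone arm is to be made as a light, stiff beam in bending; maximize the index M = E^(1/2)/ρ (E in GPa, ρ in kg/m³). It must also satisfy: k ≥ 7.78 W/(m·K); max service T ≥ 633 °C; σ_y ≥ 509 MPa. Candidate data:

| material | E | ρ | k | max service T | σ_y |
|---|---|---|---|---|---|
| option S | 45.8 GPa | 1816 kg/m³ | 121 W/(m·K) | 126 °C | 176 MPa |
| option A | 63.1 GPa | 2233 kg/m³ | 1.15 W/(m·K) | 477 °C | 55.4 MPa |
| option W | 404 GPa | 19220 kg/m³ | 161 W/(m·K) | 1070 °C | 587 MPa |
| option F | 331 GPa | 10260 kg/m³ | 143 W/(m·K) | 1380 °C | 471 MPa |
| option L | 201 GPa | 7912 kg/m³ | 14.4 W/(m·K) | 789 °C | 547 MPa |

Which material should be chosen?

option L

Screen on constraints: k ≥ 7.78 W/(m·K); max service T ≥ 633 °C; σ_y ≥ 509 MPa. Survivors: option W, option L.
Computing M directly (units already consistent):
  option L: M = 1.79×10⁻³
  option W: M = 1.05×10⁻³
Option L has the largest M.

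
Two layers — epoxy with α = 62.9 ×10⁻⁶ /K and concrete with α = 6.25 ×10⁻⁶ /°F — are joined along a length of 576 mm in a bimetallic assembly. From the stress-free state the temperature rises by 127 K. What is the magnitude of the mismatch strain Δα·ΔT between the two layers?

concrete: α = 6.25×10⁻⁶/°F × 9/5 = 11.2×10⁻⁶/K.
Δα = |62.9 − 11.2|×10⁻⁶/K = 51.6×10⁻⁶/K.
Mismatch strain = Δα·ΔT = 51.6×10⁻⁶ × 127.0 = 6.56×10⁻³.

6.56×10⁻³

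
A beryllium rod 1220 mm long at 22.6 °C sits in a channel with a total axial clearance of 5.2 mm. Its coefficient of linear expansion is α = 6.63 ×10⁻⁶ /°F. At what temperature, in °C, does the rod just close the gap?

380 °C

α = 6.63×10⁻⁶/°F × 9/5 = 11.9×10⁻⁶/K.
α·L₀·ΔT = 5.2 mm ⇒ ΔT = 5.2 / (11.9×10⁻⁶ × 1220.0) = 357.2 K.
T = 22.6 + 357.2 = 379.8 °C.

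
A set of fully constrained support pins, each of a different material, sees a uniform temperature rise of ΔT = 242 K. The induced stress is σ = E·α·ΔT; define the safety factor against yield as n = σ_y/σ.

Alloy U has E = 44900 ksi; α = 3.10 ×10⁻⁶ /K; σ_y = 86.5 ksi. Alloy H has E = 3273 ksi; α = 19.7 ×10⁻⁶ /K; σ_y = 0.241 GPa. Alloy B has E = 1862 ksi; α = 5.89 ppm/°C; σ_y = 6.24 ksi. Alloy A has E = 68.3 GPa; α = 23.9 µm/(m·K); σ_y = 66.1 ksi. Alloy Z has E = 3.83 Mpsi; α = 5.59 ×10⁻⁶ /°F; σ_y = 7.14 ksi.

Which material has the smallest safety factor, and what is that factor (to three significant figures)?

Converting E to GPa, α to ×10⁻⁶/K, σ_y to MPa, then σ and n for each:
  alloy U: E = 309.6, α = 3.10, σ_y = 596.4 → σ = 232 MPa, n = 2.57
  alloy H: E = 22.57, α = 19.7, σ_y = 241.0 → σ = 108 MPa, n = 2.24
  alloy B: E = 12.84, α = 5.89, σ_y = 43.02 → σ = 18.3 MPa, n = 2.35
  alloy A: E = 68.30, α = 23.9, σ_y = 455.7 → σ = 395 MPa, n = 1.15
  alloy Z: E = 26.41, α = 10.1, σ_y = 49.23 → σ = 64.3 MPa, n = 0.766
Smallest n: alloy Z with n = 0.766.

alloy Z, n = 0.766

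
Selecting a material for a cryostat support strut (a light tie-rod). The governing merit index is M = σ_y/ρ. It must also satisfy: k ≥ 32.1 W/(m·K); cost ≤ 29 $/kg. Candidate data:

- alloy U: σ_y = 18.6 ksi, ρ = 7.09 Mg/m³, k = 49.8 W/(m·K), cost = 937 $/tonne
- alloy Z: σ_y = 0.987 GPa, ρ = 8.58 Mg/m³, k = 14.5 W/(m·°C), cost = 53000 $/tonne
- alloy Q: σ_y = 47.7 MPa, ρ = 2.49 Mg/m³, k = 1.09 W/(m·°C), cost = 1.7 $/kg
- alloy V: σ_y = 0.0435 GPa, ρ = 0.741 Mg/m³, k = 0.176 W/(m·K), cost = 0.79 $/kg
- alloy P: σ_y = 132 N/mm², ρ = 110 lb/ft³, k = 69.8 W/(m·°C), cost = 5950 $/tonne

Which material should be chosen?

alloy P

Screen on constraints: k ≥ 32.1 W/(m·K); cost ≤ 29 $/kg. Survivors: alloy U, alloy P.
In SI units:
  alloy U: σ_y = 128.2 MPa, ρ = 7090 kg/m³
  alloy P: σ_y = 132.0 MPa, ρ = 1762 kg/m³
  alloy P: M = 74.9 kN·m/kg
  alloy U: M = 18.1 kN·m/kg
Highest index: alloy P.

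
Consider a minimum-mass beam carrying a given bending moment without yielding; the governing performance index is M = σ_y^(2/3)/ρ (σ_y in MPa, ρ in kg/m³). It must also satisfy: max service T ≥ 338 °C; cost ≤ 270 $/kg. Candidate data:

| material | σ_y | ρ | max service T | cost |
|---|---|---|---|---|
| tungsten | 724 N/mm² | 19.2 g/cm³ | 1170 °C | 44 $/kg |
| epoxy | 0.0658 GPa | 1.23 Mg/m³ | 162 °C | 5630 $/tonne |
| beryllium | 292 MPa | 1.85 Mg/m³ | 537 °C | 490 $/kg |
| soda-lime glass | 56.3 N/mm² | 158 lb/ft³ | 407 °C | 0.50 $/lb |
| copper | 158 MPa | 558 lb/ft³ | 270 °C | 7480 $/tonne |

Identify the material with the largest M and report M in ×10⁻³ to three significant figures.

Screen on constraints: max service T ≥ 338 °C; cost ≤ 270 $/kg. Survivors: tungsten, soda-lime glass.
In SI units:
  tungsten: σ_y = 724.0 MPa, ρ = 19200 kg/m³
  soda-lime glass: σ_y = 56.30 MPa, ρ = 2531 kg/m³
  soda-lime glass: M = 5.80×10⁻³
  tungsten: M = 4.20×10⁻³
The maximum is for soda-lime glass.

soda-lime glass, M = 5.80×10⁻³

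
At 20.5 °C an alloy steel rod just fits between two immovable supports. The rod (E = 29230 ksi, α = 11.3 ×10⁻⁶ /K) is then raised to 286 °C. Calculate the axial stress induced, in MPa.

E = 29230 ksi = 201.5 GPa.
ΔT = 265.5 K. Constrained thermal stress σ = E·α·ΔT = 201.5×10³ MPa × 11.3×10⁻⁶ × 265.5 = 605 MPa (compressive).

605 MPa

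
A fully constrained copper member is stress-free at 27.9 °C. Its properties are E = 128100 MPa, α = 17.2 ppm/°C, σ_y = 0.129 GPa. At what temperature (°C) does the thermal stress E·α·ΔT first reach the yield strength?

E = 128100 MPa = 128.1 GPa.
σ_y = 0.129 GPa = 129.0 MPa.
E·α·ΔT = 129.0 MPa ⇒ ΔT = 129.0 / (128.1×10³ × 17.2×10⁻⁶) = 58.55 K.
T = 27.9 + 58.55 = 86.45 °C.

86.4 °C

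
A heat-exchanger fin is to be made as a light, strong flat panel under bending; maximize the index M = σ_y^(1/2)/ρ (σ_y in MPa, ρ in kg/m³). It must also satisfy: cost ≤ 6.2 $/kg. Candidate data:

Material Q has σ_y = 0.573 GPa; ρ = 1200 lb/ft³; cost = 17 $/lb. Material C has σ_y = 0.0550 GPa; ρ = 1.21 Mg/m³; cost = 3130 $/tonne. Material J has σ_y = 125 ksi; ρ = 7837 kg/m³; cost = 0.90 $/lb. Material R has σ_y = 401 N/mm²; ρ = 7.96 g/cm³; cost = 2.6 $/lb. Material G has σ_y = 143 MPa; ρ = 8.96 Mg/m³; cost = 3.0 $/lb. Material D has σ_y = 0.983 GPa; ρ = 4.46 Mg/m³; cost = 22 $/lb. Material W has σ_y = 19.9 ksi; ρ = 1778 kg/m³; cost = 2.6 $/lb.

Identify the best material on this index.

material W

Screen on constraints: cost ≤ 6.2 $/kg. Survivors: material C, material J, material R, material W.
Normalizing units and computing the index:
  material C: σ_y = 55.00 MPa, ρ = 1210 kg/m³
  material J: σ_y = 861.8 MPa, ρ = 7837 kg/m³
  material R: σ_y = 401.0 MPa, ρ = 7960 kg/m³
  material W: σ_y = 137.2 MPa, ρ = 1778 kg/m³
  material W: M = 6.59×10⁻³
  material C: M = 6.13×10⁻³
  material J: M = 3.75×10⁻³
  material R: M = 2.52×10⁻³
Highest index: material W.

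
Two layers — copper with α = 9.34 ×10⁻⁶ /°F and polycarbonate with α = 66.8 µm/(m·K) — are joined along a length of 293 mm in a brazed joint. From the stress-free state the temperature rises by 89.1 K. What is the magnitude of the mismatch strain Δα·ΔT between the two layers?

copper: α = 9.34×10⁻⁶/°F × 9/5 = 16.8×10⁻⁶/K.
Δα = |16.8 − 66.8|×10⁻⁶/K = 50.0×10⁻⁶/K.
Mismatch strain = Δα·ΔT = 50.0×10⁻⁶ × 89.1 = 4.45×10⁻³.

4.45×10⁻³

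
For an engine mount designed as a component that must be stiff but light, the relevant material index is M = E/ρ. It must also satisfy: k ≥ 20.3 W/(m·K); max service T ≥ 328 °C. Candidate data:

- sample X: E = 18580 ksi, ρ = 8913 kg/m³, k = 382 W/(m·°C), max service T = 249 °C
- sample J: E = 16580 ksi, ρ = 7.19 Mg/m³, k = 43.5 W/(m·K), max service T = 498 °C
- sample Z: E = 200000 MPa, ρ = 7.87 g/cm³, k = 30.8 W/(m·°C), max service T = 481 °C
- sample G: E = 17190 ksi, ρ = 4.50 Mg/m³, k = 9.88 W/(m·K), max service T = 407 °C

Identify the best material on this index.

sample Z

Screen on constraints: k ≥ 20.3 W/(m·K); max service T ≥ 328 °C. Survivors: sample J, sample Z.
Normalizing units and computing the index:
  sample J: E = 114.3 GPa, ρ = 7190 kg/m³
  sample Z: E = 200.0 GPa, ρ = 7870 kg/m³
  sample Z: M = 25.4 MN·m/kg
  sample J: M = 15.9 MN·m/kg
Sample Z has the largest M.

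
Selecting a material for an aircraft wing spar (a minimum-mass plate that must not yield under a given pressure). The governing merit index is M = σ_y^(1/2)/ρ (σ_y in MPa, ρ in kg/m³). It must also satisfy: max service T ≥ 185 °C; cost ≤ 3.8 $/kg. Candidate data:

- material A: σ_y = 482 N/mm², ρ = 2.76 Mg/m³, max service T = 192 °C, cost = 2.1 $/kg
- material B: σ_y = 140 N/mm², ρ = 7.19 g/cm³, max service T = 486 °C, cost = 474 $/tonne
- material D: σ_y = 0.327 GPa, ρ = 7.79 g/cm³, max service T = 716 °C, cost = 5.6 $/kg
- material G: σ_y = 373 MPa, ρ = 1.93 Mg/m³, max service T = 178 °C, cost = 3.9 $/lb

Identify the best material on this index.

material A

Screen on constraints: max service T ≥ 185 °C; cost ≤ 3.8 $/kg. Survivors: material A, material B.
After converting to SI:
  material A: σ_y = 482.0 MPa, ρ = 2760 kg/m³
  material B: σ_y = 140.0 MPa, ρ = 7190 kg/m³
  material A: M = 7.95×10⁻³
  material B: M = 1.65×10⁻³
Material A has the largest M.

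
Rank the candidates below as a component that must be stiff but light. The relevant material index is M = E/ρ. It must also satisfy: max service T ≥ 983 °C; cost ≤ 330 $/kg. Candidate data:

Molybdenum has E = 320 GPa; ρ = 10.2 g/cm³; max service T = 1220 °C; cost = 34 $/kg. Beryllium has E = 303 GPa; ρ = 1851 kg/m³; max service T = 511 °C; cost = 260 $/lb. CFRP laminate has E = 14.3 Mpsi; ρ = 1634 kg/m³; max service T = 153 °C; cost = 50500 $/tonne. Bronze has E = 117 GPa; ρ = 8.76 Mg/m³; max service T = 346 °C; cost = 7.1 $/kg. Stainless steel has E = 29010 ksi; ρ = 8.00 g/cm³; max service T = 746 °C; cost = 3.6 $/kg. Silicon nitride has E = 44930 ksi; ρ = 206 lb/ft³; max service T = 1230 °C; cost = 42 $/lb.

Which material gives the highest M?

silicon nitride

Screen on constraints: max service T ≥ 983 °C; cost ≤ 330 $/kg. Survivors: molybdenum, silicon nitride.
After converting to SI:
  molybdenum: E = 320.0 GPa, ρ = 10200 kg/m³
  silicon nitride: E = 309.8 GPa, ρ = 3300 kg/m³
  silicon nitride: M = 93.9 MN·m/kg
  molybdenum: M = 31.4 MN·m/kg
Silicon nitride ranks first.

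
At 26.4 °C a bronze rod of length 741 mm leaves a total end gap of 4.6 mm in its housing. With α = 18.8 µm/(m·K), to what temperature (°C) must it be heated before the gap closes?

357 °C

α·L₀·ΔT = 4.6 mm ⇒ ΔT = 4.6 / (18.8×10⁻⁶ × 741.0) = 330.2 K.
T = 26.4 + 330.2 = 356.6 °C.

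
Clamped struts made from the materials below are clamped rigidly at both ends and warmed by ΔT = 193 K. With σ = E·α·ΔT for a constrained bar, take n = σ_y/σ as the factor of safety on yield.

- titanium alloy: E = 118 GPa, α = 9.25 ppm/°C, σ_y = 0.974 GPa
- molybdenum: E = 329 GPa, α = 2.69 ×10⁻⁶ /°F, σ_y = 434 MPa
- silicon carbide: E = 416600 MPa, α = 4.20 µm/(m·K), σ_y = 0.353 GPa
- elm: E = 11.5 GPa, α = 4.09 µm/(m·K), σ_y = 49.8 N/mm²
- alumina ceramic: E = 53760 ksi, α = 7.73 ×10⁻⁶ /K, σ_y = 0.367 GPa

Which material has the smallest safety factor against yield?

In consistent units (E in GPa, α in ×10⁻⁶/K, σ_y in MPa):
  titanium alloy: E = 118.0, α = 9.25, σ_y = 974.0 → σ = 211 MPa, n = 4.62
  molybdenum: E = 329.0, α = 4.84, σ_y = 434.0 → σ = 307 MPa, n = 1.41
  silicon carbide: E = 416.6, α = 4.20, σ_y = 353.0 → σ = 338 MPa, n = 1.05
  elm: E = 11.50, α = 4.09, σ_y = 49.80 → σ = 9.08 MPa, n = 5.49
  alumina ceramic: E = 370.7, α = 7.73, σ_y = 367.0 → σ = 553 MPa, n = 0.664
The minimum is alumina ceramic at n = 0.664.

alumina ceramic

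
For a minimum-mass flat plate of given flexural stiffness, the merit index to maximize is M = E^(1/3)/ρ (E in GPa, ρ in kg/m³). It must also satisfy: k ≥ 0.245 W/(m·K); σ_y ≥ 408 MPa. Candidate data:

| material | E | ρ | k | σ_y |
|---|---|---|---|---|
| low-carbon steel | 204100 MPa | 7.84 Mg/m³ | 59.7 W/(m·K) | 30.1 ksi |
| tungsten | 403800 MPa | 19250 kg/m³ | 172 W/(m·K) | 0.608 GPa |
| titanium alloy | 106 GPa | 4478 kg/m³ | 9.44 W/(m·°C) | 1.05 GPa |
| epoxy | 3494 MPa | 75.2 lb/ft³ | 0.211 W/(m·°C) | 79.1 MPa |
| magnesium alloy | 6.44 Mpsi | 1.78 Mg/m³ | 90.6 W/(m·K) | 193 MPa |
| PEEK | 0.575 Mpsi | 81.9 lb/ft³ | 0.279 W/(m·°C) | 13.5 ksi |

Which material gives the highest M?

titanium alloy

Screen on constraints: k ≥ 0.245 W/(m·K); σ_y ≥ 408 MPa. Survivors: tungsten, titanium alloy.
In SI units:
  tungsten: E = 403.8 GPa, ρ = 19250 kg/m³
  titanium alloy: E = 106.0 GPa, ρ = 4478 kg/m³
  titanium alloy: M = 1.06×10⁻³
  tungsten: M = 0.384×10⁻³
Titanium alloy has the largest M.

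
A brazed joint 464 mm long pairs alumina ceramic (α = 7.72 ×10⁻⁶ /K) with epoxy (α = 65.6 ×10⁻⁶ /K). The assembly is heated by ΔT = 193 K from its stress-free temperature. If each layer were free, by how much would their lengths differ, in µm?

5180 µm

Δα = |7.72 − 65.6|×10⁻⁶/K = 57.9×10⁻⁶/K.
ΔL_mismatch = Δα·L·ΔT = 57.9×10⁻⁶ × 464.0 mm × 193.0 K = 5180 µm.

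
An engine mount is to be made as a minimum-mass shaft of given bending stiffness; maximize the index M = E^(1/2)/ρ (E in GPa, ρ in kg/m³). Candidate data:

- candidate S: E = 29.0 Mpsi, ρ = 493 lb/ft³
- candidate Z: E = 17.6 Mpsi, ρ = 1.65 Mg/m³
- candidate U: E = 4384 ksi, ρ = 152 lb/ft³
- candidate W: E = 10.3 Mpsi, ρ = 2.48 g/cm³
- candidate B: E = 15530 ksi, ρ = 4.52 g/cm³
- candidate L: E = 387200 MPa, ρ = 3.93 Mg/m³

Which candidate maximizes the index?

candidate Z

Convert each candidate to consistent units, then evaluate M:
  candidate S: E = 199.9 GPa, ρ = 7897 kg/m³
  candidate Z: E = 121.3 GPa, ρ = 1650 kg/m³
  candidate U: E = 30.23 GPa, ρ = 2435 kg/m³
  candidate W: E = 71.02 GPa, ρ = 2480 kg/m³
  candidate B: E = 107.1 GPa, ρ = 4520 kg/m³
  candidate L: E = 387.2 GPa, ρ = 3930 kg/m³
  candidate Z: M = 6.68×10⁻³
  candidate L: M = 5.01×10⁻³
  candidate W: M = 3.40×10⁻³
  candidate B: M = 2.29×10⁻³
  candidate U: M = 2.26×10⁻³
  candidate S: M = 1.79×10⁻³
Candidate Z ranks first.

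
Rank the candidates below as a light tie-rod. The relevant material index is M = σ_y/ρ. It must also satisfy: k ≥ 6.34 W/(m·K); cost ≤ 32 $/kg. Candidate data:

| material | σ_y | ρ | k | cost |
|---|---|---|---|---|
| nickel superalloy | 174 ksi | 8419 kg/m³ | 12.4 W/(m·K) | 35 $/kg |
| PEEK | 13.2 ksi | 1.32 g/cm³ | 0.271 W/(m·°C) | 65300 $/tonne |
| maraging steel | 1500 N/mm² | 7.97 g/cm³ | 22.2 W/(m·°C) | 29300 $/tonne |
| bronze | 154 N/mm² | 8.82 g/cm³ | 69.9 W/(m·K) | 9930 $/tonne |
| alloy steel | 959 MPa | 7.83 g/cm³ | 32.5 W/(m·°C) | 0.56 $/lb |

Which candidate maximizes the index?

maraging steel

Screen on constraints: k ≥ 6.34 W/(m·K); cost ≤ 32 $/kg. Survivors: maraging steel, bronze, alloy steel.
Convert each candidate to consistent units, then evaluate M:
  maraging steel: σ_y = 1500 MPa, ρ = 7970 kg/m³
  bronze: σ_y = 154.0 MPa, ρ = 8820 kg/m³
  alloy steel: σ_y = 959.0 MPa, ρ = 7830 kg/m³
  maraging steel: M = 188 kN·m/kg
  alloy steel: M = 122 kN·m/kg
  bronze: M = 17.5 kN·m/kg
Highest index: maraging steel.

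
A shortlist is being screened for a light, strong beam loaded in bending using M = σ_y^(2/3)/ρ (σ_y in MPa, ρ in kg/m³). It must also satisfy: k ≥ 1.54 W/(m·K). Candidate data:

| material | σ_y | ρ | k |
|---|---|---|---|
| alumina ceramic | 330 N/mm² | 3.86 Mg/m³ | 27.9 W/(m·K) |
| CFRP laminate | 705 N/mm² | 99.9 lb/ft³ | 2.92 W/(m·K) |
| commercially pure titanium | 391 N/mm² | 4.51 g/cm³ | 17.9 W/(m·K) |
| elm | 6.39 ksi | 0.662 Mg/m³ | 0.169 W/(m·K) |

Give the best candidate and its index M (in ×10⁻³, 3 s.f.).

Screen on constraints: k ≥ 1.54 W/(m·K). Survivors: alumina ceramic, CFRP laminate, commercially pure titanium.
Normalizing units and computing the index:
  alumina ceramic: σ_y = 330.0 MPa, ρ = 3860 kg/m³
  CFRP laminate: σ_y = 705.0 MPa, ρ = 1600 kg/m³
  commercially pure titanium: σ_y = 391.0 MPa, ρ = 4510 kg/m³
  CFRP laminate: M = 49.5×10⁻³
  alumina ceramic: M = 12.4×10⁻³
  commercially pure titanium: M = 11.9×10⁻³
CFRP laminate has the largest M.

CFRP laminate, M = 49.5×10⁻³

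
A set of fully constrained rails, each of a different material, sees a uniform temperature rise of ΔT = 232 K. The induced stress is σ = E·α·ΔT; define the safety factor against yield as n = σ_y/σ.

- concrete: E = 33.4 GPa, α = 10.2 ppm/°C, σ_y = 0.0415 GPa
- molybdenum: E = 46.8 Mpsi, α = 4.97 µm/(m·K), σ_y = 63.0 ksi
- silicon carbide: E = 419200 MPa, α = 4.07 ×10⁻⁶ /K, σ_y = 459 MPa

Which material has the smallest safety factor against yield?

concrete

In consistent units (E in GPa, α in ×10⁻⁶/K, σ_y in MPa):
  concrete: E = 33.40, α = 10.2, σ_y = 41.50 → σ = 79.0 MPa, n = 0.525
  molybdenum: E = 322.7, α = 4.97, σ_y = 434.4 → σ = 372 MPa, n = 1.17
  silicon carbide: E = 419.2, α = 4.07, σ_y = 459.0 → σ = 396 MPa, n = 1.16
The minimum is concrete at n = 0.525.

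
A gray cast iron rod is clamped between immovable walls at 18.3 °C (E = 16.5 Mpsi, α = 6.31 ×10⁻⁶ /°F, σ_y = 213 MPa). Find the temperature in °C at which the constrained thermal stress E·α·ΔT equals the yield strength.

183 °C

E = 16.5 Mpsi = 113.8 GPa.
α = 6.31×10⁻⁶/°F × 9/5 = 11.4×10⁻⁶/K.
E·α·ΔT = 213.0 MPa ⇒ ΔT = 213.0 / (113.8×10³ × 11.4×10⁻⁶) = 164.8 K.
T = 18.3 + 164.8 = 183.1 °C.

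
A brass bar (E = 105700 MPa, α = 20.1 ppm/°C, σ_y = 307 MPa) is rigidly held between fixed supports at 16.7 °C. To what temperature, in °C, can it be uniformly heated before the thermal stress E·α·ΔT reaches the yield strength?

E = 105700 MPa = 105.7 GPa.
E·α·ΔT = 307.0 MPa ⇒ ΔT = 307.0 / (105.7×10³ × 20.1×10⁻⁶) = 144.5 K.
T = 16.7 + 144.5 = 161.2 °C.

161 °C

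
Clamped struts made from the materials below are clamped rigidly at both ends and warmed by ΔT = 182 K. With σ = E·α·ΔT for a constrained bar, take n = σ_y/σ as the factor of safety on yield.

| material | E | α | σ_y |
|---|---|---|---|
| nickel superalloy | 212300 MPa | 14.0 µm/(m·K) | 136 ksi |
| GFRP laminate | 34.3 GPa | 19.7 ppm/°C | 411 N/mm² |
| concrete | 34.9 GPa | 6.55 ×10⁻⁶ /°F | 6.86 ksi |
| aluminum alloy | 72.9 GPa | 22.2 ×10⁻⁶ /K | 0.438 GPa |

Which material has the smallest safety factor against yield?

Per material, after unit conversion:
  nickel superalloy: E = 212.3, α = 14.0, σ_y = 937.7 → σ = 541 MPa, n = 1.73
  GFRP laminate: E = 34.30, α = 19.7, σ_y = 411.0 → σ = 123 MPa, n = 3.34
  concrete: E = 34.90, α = 11.8, σ_y = 47.30 → σ = 74.9 MPa, n = 0.632
  aluminum alloy: E = 72.90, α = 22.2, σ_y = 438.0 → σ = 295 MPa, n = 1.49
Concrete has the lowest safety factor, n = 0.632.

concrete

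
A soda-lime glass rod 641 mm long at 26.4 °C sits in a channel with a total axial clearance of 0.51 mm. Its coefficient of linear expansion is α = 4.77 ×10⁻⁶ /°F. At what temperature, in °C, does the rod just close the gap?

119 °C

α = 4.77×10⁻⁶/°F × 9/5 = 8.59×10⁻⁶/K.
α·L₀·ΔT = 0.51 mm ⇒ ΔT = 0.51 / (8.59×10⁻⁶ × 641.0) = 92.67 K.
T = 26.4 + 92.67 = 119.1 °C.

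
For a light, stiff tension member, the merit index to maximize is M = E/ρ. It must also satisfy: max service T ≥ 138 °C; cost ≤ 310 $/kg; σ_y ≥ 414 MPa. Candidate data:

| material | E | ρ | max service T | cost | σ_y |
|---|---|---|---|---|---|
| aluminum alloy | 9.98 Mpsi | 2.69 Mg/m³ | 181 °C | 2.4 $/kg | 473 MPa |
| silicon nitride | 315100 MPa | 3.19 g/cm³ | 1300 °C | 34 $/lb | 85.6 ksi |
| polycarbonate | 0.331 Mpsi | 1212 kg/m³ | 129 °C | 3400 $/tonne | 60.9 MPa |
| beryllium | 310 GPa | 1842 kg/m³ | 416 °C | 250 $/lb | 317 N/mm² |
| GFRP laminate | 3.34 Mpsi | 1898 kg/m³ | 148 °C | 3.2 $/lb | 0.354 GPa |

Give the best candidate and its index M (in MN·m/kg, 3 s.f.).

silicon nitride, M = 98.8 MN·m/kg

Screen on constraints: max service T ≥ 138 °C; cost ≤ 310 $/kg; σ_y ≥ 414 MPa. Survivors: aluminum alloy, silicon nitride.
Normalizing units and computing the index:
  aluminum alloy: E = 68.81 GPa, ρ = 2690 kg/m³
  silicon nitride: E = 315.1 GPa, ρ = 3190 kg/m³
  silicon nitride: M = 98.8 MN·m/kg
  aluminum alloy: M = 25.6 MN·m/kg
The maximum is for silicon nitride.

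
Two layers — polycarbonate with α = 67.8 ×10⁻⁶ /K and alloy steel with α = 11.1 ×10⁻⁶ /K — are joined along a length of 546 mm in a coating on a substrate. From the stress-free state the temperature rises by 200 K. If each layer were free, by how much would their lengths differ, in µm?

6190 µm

Δα = |67.8 − 11.1|×10⁻⁶/K = 56.7×10⁻⁶/K.
ΔL_mismatch = Δα·L·ΔT = 56.7×10⁻⁶ × 546.0 mm × 200.0 K = 6190 µm.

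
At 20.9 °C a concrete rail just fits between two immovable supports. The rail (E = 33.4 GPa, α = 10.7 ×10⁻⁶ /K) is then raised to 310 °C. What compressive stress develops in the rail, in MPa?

103 MPa

ΔT = 289.1 K. Constrained thermal stress σ = E·α·ΔT = 33.40×10³ MPa × 10.7×10⁻⁶ × 289.1 = 103 MPa (compressive).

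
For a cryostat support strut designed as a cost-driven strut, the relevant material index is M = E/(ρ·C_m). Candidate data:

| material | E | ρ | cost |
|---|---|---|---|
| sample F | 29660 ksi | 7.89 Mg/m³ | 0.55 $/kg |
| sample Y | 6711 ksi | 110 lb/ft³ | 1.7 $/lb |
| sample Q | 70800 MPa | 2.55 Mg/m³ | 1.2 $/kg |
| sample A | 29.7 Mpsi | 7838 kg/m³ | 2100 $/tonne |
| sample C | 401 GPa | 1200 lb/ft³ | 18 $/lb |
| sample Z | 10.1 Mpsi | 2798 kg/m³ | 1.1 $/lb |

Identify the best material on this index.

sample F

In SI units:
  sample F: E = 204.5 GPa, ρ = 7890 kg/m³, cost = 0.5500 $/kg
  sample Y: E = 46.27 GPa, ρ = 1762 kg/m³, cost = 3.748 $/kg
  sample Q: E = 70.80 GPa, ρ = 2550 kg/m³, cost = 1.200 $/kg
  sample A: E = 204.8 GPa, ρ = 7838 kg/m³, cost = 2.100 $/kg
  sample C: E = 401.0 GPa, ρ = 19220 kg/m³, cost = 39.68 $/kg
  sample Z: E = 69.64 GPa, ρ = 2798 kg/m³, cost = 2.425 $/kg
  sample F: M = 47.1 MN·m per $
  sample Q: M = 23.1 MN·m per $
  sample A: M = 12.4 MN·m per $
  sample Z: M = 10.3 MN·m per $
  sample Y: M = 7.01 MN·m per $
  sample C: M = 0.526 MN·m per $
Sample F has the largest M.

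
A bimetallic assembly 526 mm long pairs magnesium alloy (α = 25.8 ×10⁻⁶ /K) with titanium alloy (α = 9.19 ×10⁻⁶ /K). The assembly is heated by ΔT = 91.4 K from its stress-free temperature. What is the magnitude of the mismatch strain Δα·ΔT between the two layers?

Δα = |25.8 − 9.19|×10⁻⁶/K = 16.6×10⁻⁶/K.
Mismatch strain = Δα·ΔT = 16.6×10⁻⁶ × 91.4 = 1.52×10⁻³.

1.52×10⁻³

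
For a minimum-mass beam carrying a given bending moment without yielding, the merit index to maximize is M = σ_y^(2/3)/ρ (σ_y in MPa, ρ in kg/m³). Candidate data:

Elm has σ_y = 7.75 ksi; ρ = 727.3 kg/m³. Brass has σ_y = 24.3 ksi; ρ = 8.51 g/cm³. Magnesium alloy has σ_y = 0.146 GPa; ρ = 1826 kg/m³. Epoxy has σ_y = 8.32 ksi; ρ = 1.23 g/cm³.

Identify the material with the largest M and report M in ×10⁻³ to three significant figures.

elm, M = 19.5×10⁻³

Putting every candidate on a common basis:
  elm: σ_y = 53.43 MPa, ρ = 727.3 kg/m³
  brass: σ_y = 167.5 MPa, ρ = 8510 kg/m³
  magnesium alloy: σ_y = 146.0 MPa, ρ = 1826 kg/m³
  epoxy: σ_y = 57.36 MPa, ρ = 1230 kg/m³
  elm: M = 19.5×10⁻³
  magnesium alloy: M = 15.2×10⁻³
  epoxy: M = 12.1×10⁻³
  brass: M = 3.57×10⁻³
Elm ranks first.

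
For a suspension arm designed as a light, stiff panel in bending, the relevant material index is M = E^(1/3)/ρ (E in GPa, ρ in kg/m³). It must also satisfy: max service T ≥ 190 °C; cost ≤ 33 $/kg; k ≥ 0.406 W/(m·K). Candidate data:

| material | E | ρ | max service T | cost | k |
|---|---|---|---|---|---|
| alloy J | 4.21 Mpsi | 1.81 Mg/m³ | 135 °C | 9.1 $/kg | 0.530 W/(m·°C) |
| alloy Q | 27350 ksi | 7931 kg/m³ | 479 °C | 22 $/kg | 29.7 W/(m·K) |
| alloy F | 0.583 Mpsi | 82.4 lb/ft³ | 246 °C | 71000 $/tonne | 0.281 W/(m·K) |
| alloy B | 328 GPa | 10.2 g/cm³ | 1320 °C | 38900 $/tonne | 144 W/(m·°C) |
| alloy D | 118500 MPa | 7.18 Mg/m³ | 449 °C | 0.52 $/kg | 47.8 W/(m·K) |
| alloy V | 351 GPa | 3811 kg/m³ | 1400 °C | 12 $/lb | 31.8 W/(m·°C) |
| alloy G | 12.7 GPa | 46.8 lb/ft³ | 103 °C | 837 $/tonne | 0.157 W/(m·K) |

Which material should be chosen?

alloy V

Screen on constraints: max service T ≥ 190 °C; cost ≤ 33 $/kg; k ≥ 0.406 W/(m·K). Survivors: alloy Q, alloy D, alloy V.
Putting every candidate on a common basis:
  alloy Q: E = 188.6 GPa, ρ = 7931 kg/m³
  alloy D: E = 118.5 GPa, ρ = 7180 kg/m³
  alloy V: E = 351.0 GPa, ρ = 3811 kg/m³
  alloy V: M = 1.85×10⁻³
  alloy Q: M = 0.723×10⁻³
  alloy D: M = 0.684×10⁻³
The maximum is for alloy V.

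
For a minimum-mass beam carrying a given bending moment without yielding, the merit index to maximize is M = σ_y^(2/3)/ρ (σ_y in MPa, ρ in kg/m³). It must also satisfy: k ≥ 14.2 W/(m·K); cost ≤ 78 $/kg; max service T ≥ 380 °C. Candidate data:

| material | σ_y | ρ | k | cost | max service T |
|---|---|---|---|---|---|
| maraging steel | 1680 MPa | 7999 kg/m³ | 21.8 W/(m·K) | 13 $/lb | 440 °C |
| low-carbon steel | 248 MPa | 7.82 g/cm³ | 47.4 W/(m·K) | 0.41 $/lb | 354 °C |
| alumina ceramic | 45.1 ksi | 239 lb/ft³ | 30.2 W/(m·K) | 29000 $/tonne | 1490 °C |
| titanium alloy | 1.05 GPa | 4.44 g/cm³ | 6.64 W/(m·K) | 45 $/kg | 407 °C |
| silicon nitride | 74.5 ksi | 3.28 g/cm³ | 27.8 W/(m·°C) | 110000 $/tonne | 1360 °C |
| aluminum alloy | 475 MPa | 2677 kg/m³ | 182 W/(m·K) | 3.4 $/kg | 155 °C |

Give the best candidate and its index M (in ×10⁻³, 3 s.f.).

Screen on constraints: k ≥ 14.2 W/(m·K); cost ≤ 78 $/kg; max service T ≥ 380 °C. Survivors: maraging steel, alumina ceramic.
Putting every candidate on a common basis:
  maraging steel: σ_y = 1680 MPa, ρ = 7999 kg/m³
  alumina ceramic: σ_y = 311.0 MPa, ρ = 3828 kg/m³
  maraging steel: M = 17.7×10⁻³
  alumina ceramic: M = 12.0×10⁻³
Highest index: maraging steel.

maraging steel, M = 17.7×10⁻³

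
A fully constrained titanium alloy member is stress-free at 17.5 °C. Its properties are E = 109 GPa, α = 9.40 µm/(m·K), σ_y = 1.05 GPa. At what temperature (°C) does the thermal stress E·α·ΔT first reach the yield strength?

1040 °C

σ_y = 1.05 GPa = 1050 MPa.
E·α·ΔT = 1050 MPa ⇒ ΔT = 1050 / (109.0×10³ × 9.40×10⁻⁶) = 1025 K.
T = 17.5 + 1025 = 1042 °C.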